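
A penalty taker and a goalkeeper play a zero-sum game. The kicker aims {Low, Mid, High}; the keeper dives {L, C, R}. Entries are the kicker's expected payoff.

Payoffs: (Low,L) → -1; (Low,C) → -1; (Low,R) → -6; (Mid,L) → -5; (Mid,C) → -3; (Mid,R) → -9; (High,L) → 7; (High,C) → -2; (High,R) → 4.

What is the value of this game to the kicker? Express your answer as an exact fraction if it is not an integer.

-16/11

Row minima: Low → -6, Mid → -9, High → -2; maximin = -2.
Column maxima: L → 7, C → -1, R → 4; minimax = -1.
-2 ≠ -1, so there is no saddle point; optimal play is mixed.
Mid is strictly dominated by Low, so the kicker never plays it.
L is strictly dominated by R (it gives the kicker strictly more in every row), so the keeper never plays it.
On the remaining 2×2 (Low, High vs C, R):
Let the kicker play Low with probability p. Expected payoff against C: (-1)p + (-2)(1−p) = p − 2; against R: (-6)p + 4(1−p) = −10p + 4.
Setting these equal: p − 2 = −10p + 4 ⇒ 11p = 6 ⇒ p = 6/11, and the value is (1)·(6/11) − 2 = -16/11.
For the keeper: with q = P(C), equating Low's and High's payoffs gives 5q − 6 = −6q + 4 ⇒ q = 10/11.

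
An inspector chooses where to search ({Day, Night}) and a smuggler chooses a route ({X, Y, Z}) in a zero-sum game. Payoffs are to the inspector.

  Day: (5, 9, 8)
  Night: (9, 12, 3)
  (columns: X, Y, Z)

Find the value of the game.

Row minima: Day → 5, Night → 3; maximin = 5.
Column maxima: X → 9, Y → 12, Z → 8; minimax = 8.
5 ≠ 8, so there is no saddle point; optimal play is mixed.
Y is strictly dominated by X (it gives the inspector strictly more in every row), so the smuggler never plays it.
On the remaining 2×2 (Day, Night vs X, Z):
Let the inspector play Day with probability p. Expected payoff against X: 5p + 9(1−p) = −4p + 9; against Z: 8p + 3(1−p) = 5p + 3.
Setting these equal: −4p + 9 = 5p + 3 ⇒ −9p = -6 ⇒ p = 2/3, and the value is (-4)·(2/3) + 9 = 19/3.
For the smuggler: with q = P(X), equating Day's and Night's payoffs gives −3q + 8 = 6q + 3 ⇒ q = 5/9.

19/3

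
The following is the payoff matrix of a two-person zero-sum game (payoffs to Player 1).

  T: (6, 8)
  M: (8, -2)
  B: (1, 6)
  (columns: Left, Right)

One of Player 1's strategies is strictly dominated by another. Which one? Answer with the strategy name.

T gives a strictly higher payoff than B against every column: 6 > 1, 8 > 6.
So B is strictly dominated and Player 1 never plays it.

B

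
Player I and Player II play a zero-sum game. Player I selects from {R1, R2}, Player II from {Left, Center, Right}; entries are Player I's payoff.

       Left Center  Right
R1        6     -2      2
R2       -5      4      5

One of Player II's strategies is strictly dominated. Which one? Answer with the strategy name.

Right

Center holds Player I's payoff strictly below Right in every row: -2 < 2, 4 < 5.
So Right is strictly dominated for Player II.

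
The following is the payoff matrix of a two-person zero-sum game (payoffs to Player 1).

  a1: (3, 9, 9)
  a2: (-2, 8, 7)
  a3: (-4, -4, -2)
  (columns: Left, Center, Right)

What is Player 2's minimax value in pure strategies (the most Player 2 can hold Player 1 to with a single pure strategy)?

3

Column maxima: Left → 3, Center → 9, Right → 9.
The smallest of these is 3.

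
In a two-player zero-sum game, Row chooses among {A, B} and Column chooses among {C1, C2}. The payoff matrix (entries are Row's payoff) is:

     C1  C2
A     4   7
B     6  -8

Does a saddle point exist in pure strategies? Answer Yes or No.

Row minima: A → 4, B → -8; maximin = 4.
Column maxima: C1 → 6, C2 → 7; minimax = 6.
4 ≠ 6, so no pure-strategy equilibrium exists.

No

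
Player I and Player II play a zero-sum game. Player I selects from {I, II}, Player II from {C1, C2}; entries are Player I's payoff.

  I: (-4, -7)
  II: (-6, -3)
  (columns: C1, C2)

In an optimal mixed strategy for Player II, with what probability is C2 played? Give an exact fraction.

Row minima: I → -7, II → -6; maximin = -6.
Column maxima: C1 → -4, C2 → -3; minimax = -4.
-6 ≠ -4, so there is no saddle point; optimal play is mixed.
Let Player I play I with probability p. Expected payoff against C1: (-4)p + (-6)(1−p) = 2p − 6; against C2: (-7)p + (-3)(1−p) = −4p − 3.
Setting these equal: 2p − 6 = −4p − 3 ⇒ 6p = 3 ⇒ p = 1/2, and the value is (2)·(1/2) − 6 = -5.
For Player II: with q = P(C1), equating I's and II's payoffs gives 3q − 7 = −3q − 3 ⇒ q = 2/3.

1/3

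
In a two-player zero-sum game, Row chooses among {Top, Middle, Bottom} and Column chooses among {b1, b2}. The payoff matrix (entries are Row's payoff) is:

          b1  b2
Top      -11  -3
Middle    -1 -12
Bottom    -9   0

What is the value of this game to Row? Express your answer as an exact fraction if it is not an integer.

-27/5

Row minima: Top → -11, Middle → -12, Bottom → -9; maximin = -9.
Column maxima: b1 → -1, b2 → 0; minimax = -1.
-9 ≠ -1, so there is no saddle point; optimal play is mixed.
Top is strictly dominated by Bottom, so Row never plays it.
On the remaining 2×2 (Middle, Bottom vs b1, b2):
Let Row play Middle with probability p. Expected payoff against b1: (-1)p + (-9)(1−p) = 8p − 9; against b2: (-12)p + 0(1−p) = −12p.
Setting these equal: 8p − 9 = −12p ⇒ 20p = 9 ⇒ p = 9/20, and the value is (8)·(9/20) − 9 = -27/5.
For Column: with q = P(b1), equating Middle's and Bottom's payoffs gives 11q − 12 = −9q ⇒ q = 3/5.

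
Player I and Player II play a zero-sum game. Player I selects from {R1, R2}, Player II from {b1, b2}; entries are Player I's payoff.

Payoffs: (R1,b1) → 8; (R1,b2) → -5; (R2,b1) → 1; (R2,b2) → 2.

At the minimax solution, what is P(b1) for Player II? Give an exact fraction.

Row minima: R1 → -5, R2 → 1; maximin = 1.
Column maxima: b1 → 8, b2 → 2; minimax = 2.
1 ≠ 2, so there is no saddle point; optimal play is mixed.
Let Player I play R1 with probability p. Expected payoff against b1: 8p + 1(1−p) = 7p + 1; against b2: (-5)p + 2(1−p) = −7p + 2.
Setting these equal: 7p + 1 = −7p + 2 ⇒ 14p = 1 ⇒ p = 1/14, and the value is (7)·(1/14) + 1 = 3/2.
For Player II: with q = P(b1), equating R1's and R2's payoffs gives 13q − 5 = −q + 2 ⇒ q = 1/2.

1/2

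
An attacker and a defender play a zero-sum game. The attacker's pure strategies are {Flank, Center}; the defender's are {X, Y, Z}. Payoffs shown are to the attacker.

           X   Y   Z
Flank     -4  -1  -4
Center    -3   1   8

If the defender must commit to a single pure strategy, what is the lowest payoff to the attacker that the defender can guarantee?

Column maxima: X → -3, Y → 1, Z → 8.
The smallest of these is -3.

-3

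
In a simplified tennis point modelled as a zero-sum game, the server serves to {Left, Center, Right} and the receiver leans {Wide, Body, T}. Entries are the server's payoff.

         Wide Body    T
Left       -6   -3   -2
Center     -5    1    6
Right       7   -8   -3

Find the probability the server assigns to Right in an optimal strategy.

Row minima: Left → -6, Center → -5, Right → -8; maximin = -5.
Column maxima: Wide → 7, Body → 1, T → 6; minimax = 1.
-5 ≠ 1, so there is no saddle point; optimal play is mixed.
Left is strictly dominated by Center, so the server never plays it.
T is strictly dominated by Body (it gives the server strictly more in every row), so the receiver never plays it.
On the remaining 2×2 (Center, Right vs Wide, Body):
Let the server play Center with probability p. Expected payoff against Wide: (-5)p + 7(1−p) = −12p + 7; against Body: 1p + (-8)(1−p) = 9p − 8.
Setting these equal: −12p + 7 = 9p − 8 ⇒ −21p = -15 ⇒ p = 5/7, and the value is (-12)·(5/7) + 7 = -11/7.
For the receiver: with q = P(Wide), equating Center's and Right's payoffs gives −6q + 1 = 15q − 8 ⇒ q = 3/7.

2/7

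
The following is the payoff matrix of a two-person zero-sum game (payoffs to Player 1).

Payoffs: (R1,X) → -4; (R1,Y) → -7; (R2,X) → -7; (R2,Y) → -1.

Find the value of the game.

Row minima: R1 → -7, R2 → -7; maximin = -7.
Column maxima: X → -4, Y → -1; minimax = -4.
-7 ≠ -4, so there is no saddle point; optimal play is mixed.
Let Player 1 play R1 with probability p. Expected payoff against X: (-4)p + (-7)(1−p) = 3p − 7; against Y: (-7)p + (-1)(1−p) = −6p − 1.
Setting these equal: 3p − 7 = −6p − 1 ⇒ 9p = 6 ⇒ p = 2/3, and the value is (3)·(2/3) − 7 = -5.
For Player 2: with q = P(X), equating R1's and R2's payoffs gives 3q − 7 = −6q − 1 ⇒ q = 2/3.

-5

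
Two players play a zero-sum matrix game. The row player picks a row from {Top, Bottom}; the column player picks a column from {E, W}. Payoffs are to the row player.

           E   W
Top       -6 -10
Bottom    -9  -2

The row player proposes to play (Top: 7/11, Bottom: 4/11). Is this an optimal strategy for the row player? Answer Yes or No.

Against E this mix gives (7/11)·(-6) + (4/11)·(-9) = -78/11.
Against W this mix gives (7/11)·(-10) + (4/11)·(-2) = -78/11.
All of the column player's active replies (E, W) yield -78/11, and no column does worse for the row player. The mix makes the column player indifferent and guarantees -78/11, so it is optimal.

Yes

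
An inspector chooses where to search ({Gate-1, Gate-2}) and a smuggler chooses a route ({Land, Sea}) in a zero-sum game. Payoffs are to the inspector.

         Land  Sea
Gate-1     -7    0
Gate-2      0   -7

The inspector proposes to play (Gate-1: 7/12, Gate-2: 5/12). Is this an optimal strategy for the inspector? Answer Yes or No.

No

Against Land this mix gives (7/12)·(-7) + (5/12)·0 = -49/12.
Against Sea this mix gives (7/12)·0 + (5/12)·(-7) = -35/12.
The smuggler will play Land, holding the inspector to -49/12. Shifting weight toward the row that does better against Land would raise this floor (the equalizing mix achieves -7/2 against both Land and Sea), so the proposed strategy is not optimal.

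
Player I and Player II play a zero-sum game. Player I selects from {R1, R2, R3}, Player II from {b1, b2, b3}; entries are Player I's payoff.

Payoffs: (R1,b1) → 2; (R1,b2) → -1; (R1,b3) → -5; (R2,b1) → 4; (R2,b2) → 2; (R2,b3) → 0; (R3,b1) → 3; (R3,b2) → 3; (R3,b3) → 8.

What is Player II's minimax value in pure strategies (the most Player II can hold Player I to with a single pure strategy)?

3

Column maxima: b1 → 4, b2 → 3, b3 → 8.
The smallest of these is 3.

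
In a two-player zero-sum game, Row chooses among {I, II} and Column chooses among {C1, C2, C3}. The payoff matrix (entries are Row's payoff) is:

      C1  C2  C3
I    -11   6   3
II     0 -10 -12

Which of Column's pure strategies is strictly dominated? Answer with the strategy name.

C3 holds Row's payoff strictly below C2 in every row: 3 < 6, -12 < -10.
So C2 is strictly dominated for Column.

C2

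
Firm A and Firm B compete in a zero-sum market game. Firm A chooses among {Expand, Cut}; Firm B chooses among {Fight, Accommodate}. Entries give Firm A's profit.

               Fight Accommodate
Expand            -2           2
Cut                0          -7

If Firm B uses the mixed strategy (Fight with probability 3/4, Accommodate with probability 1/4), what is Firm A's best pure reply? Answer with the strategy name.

Expand

Expected payoff of Expand: (3/4)·(-2) + (1/4)·2 = -1.
Expected payoff of Cut: (3/4)·0 + (1/4)·(-7) = -7/4.
The largest is -1, so Firm A's best response is Expand.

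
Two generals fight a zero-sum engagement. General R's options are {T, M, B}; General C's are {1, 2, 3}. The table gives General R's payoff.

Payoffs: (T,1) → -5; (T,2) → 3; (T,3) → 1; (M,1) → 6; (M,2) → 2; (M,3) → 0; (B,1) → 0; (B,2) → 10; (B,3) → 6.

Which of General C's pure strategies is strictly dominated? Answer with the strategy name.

2

3 holds General R's payoff strictly below 2 in every row: 1 < 3, 0 < 2, 6 < 10.
So 2 is strictly dominated for General C.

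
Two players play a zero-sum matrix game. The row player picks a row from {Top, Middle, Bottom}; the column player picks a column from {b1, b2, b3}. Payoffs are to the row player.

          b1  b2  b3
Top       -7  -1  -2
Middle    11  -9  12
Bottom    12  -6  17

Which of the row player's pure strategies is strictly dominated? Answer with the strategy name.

Middle

Bottom gives a strictly higher payoff than Middle against every column: 12 > 11, -6 > -9, 17 > 12.
So Middle is strictly dominated and the row player never plays it.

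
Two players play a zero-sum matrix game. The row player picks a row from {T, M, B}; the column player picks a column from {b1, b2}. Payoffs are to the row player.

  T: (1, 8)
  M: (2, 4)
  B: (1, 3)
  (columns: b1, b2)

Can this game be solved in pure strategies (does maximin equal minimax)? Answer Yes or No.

Yes

Row minima: T → 1, M → 2, B → 1; maximin = 2.
Column maxima: b1 → 2, b2 → 8; minimax = 2.
maximin = minimax = 2, so a saddle point exists.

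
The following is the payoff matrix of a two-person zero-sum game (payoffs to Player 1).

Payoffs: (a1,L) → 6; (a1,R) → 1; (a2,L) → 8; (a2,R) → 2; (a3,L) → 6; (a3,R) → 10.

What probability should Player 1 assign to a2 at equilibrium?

Row minima: a1 → 1, a2 → 2, a3 → 6; maximin = 6.
Column maxima: L → 8, R → 10; minimax = 8.
6 ≠ 8, so there is no saddle point; optimal play is mixed.
a1 is strictly dominated by a2, so Player 1 never plays it.
On the remaining 2×2 (a2, a3 vs L, R):
Let Player 1 play a2 with probability p. Expected payoff against L: 8p + 6(1−p) = 2p + 6; against R: 2p + 10(1−p) = −8p + 10.
Setting these equal: 2p + 6 = −8p + 10 ⇒ 10p = 4 ⇒ p = 2/5, and the value is (2)·(2/5) + 6 = 34/5.
For Player 2: with q = P(L), equating a2's and a3's payoffs gives 6q + 2 = −4q + 10 ⇒ q = 4/5.

2/5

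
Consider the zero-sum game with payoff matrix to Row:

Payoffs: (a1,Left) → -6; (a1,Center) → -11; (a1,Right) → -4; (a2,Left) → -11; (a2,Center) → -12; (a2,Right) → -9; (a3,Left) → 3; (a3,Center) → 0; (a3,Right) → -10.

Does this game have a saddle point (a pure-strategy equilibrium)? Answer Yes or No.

Row minima: a1 → -11, a2 → -12, a3 → -10; maximin = -10.
Column maxima: Left → 3, Center → 0, Right → -4; minimax = -4.
-10 ≠ -4, so no pure-strategy equilibrium exists.

No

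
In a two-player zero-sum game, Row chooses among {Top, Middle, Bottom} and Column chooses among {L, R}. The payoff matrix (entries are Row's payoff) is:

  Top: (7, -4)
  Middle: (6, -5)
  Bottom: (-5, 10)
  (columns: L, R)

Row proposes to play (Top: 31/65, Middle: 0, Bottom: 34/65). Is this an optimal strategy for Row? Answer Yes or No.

Against L this mix gives (31/65)·7 + (34/65)·(-5) = 47/65.
Against R this mix gives (31/65)·(-4) + (34/65)·10 = 216/65.
Column will play L, holding Row to 47/65. Shifting weight toward the row that does better against L would raise this floor (the equalizing mix achieves 25/13 against both L and R), so the proposed strategy is not optimal.

No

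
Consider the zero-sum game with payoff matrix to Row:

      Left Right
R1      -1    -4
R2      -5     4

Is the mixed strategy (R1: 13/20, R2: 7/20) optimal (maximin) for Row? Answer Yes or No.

Against Left this mix gives (13/20)·(-1) + (7/20)·(-5) = -12/5.
Against Right this mix gives (13/20)·(-4) + (7/20)·4 = -6/5.
Column will play Left, holding Row to -12/5. Shifting weight toward the row that does better against Left would raise this floor (the equalizing mix achieves -2 against both Left and Right), so the proposed strategy is not optimal.

No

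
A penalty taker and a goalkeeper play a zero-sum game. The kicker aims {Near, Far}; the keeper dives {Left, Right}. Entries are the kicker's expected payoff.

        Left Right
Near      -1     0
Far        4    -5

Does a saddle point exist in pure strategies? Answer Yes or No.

Row minima: Near → -1, Far → -5; maximin = -1.
Column maxima: Left → 4, Right → 0; minimax = 0.
-1 ≠ 0, so no pure-strategy equilibrium exists.

No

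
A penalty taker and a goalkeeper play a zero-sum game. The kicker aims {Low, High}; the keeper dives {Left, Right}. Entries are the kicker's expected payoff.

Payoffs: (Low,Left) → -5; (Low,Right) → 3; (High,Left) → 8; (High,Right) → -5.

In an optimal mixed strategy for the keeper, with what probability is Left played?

8/21

Row minima: Low → -5, High → -5; maximin = -5.
Column maxima: Left → 8, Right → 3; minimax = 3.
-5 ≠ 3, so there is no saddle point; optimal play is mixed.
Let the kicker play Low with probability p. Expected payoff against Left: (-5)p + 8(1−p) = −13p + 8; against Right: 3p + (-5)(1−p) = 8p − 5.
Setting these equal: −13p + 8 = 8p − 5 ⇒ −21p = -13 ⇒ p = 13/21, and the value is (-13)·(13/21) + 8 = -1/21.
For the keeper: with q = P(Left), equating Low's and High's payoffs gives −8q + 3 = 13q − 5 ⇒ q = 8/21.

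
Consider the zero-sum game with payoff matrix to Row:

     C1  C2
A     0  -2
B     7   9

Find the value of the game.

Row minima: A → -2, B → 7; maximin = 7.
Column maxima: C1 → 7, C2 → 9; minimax = 7.
Since maximin = minimax = 7, there is a saddle point and the value is 7.

7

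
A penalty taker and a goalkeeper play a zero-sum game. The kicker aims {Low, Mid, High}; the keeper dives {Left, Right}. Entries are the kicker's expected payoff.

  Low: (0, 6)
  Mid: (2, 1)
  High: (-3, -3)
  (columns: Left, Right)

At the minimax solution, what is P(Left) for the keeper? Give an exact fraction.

Row minima: Low → 0, Mid → 1, High → -3; maximin = 1.
Column maxima: Left → 2, Right → 6; minimax = 2.
1 ≠ 2, so there is no saddle point; optimal play is mixed.
High is strictly dominated by Low, so the kicker never plays it.
On the remaining 2×2 (Low, Mid vs Left, Right):
Let the kicker play Low with probability p. Expected payoff against Left: 0p + 2(1−p) = −2p + 2; against Right: 6p + 1(1−p) = 5p + 1.
Setting these equal: −2p + 2 = 5p + 1 ⇒ −7p = -1 ⇒ p = 1/7, and the value is (-2)·(1/7) + 2 = 12/7.
For the keeper: with q = P(Left), equating Low's and Mid's payoffs gives −6q + 6 = q + 1 ⇒ q = 5/7.

5/7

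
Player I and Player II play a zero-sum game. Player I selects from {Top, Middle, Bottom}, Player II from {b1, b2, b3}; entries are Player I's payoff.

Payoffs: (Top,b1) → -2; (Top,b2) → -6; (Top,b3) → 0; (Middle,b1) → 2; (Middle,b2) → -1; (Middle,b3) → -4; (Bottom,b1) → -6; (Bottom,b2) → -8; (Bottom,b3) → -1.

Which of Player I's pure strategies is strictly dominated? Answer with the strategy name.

Top gives a strictly higher payoff than Bottom against every column: -2 > -6, -6 > -8, 0 > -1.
So Bottom is strictly dominated and Player I never plays it.

Bottom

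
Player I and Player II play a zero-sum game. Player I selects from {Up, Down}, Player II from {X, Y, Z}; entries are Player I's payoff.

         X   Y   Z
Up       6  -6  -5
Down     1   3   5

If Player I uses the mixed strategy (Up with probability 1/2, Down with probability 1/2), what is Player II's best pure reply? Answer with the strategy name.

Y

If Player II plays X, Player I's expected payoff is (1/2)·6 + (1/2)·1 = 7/2.
If Player II plays Y, Player I's expected payoff is (1/2)·(-6) + (1/2)·3 = -3/2.
If Player II plays Z, Player I's expected payoff is (1/2)·(-5) + (1/2)·5 = 0.
Player II minimizes Player I's payoff; the smallest is -3/2, so the best response is Y.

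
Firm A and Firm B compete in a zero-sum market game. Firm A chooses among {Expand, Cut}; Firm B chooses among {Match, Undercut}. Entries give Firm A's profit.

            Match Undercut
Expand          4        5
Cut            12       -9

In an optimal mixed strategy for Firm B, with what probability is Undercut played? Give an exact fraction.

4/11

Row minima: Expand → 4, Cut → -9; maximin = 4.
Column maxima: Match → 12, Undercut → 5; minimax = 5.
4 ≠ 5, so there is no saddle point; optimal play is mixed.
Let Firm A play Expand with probability p. Expected payoff against Match: 4p + 12(1−p) = −8p + 12; against Undercut: 5p + (-9)(1−p) = 14p − 9.
Setting these equal: −8p + 12 = 14p − 9 ⇒ −22p = -21 ⇒ p = 21/22, and the value is (-8)·(21/22) + 12 = 48/11.
For Firm B: with q = P(Match), equating Expand's and Cut's payoffs gives −q + 5 = 21q − 9 ⇒ q = 7/11.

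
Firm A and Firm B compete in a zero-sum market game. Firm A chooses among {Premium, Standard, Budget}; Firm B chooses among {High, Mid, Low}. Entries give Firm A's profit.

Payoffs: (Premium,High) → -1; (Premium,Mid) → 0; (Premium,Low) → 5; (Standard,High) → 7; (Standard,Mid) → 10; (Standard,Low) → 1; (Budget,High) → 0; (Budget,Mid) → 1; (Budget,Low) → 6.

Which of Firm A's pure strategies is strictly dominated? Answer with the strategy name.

Premium

Budget gives a strictly higher payoff than Premium against every column: 0 > -1, 1 > 0, 6 > 5.
So Premium is strictly dominated and Firm A never plays it.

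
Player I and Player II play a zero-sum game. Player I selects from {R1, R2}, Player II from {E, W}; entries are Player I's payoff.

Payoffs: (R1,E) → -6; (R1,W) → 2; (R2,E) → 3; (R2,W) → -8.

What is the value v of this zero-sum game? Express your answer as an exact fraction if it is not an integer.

Row minima: R1 → -6, R2 → -8; maximin = -6.
Column maxima: E → 3, W → 2; minimax = 2.
-6 ≠ 2, so there is no saddle point; optimal play is mixed.
Let Player I play R1 with probability p. Expected payoff against E: (-6)p + 3(1−p) = −9p + 3; against W: 2p + (-8)(1−p) = 10p − 8.
Setting these equal: −9p + 3 = 10p − 8 ⇒ −19p = -11 ⇒ p = 11/19, and the value is (-9)·(11/19) + 3 = -42/19.
For Player II: with q = P(E), equating R1's and R2's payoffs gives −8q + 2 = 11q − 8 ⇒ q = 10/19.

-42/19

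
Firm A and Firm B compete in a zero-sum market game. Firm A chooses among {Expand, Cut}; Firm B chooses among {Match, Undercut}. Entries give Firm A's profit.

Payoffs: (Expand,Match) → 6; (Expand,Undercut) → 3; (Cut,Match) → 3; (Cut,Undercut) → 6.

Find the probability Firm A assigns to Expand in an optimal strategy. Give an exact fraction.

Row minima: Expand → 3, Cut → 3; maximin = 3.
Column maxima: Match → 6, Undercut → 6; minimax = 6.
3 ≠ 6, so there is no saddle point; optimal play is mixed.
Let Firm A play Expand with probability p. Expected payoff against Match: 6p + 3(1−p) = 3p + 3; against Undercut: 3p + 6(1−p) = −3p + 6.
Setting these equal: 3p + 3 = −3p + 6 ⇒ 6p = 3 ⇒ p = 1/2, and the value is (3)·(1/2) + 3 = 9/2.
For Firm B: with q = P(Match), equating Expand's and Cut's payoffs gives 3q + 3 = −3q + 6 ⇒ q = 1/2.

1/2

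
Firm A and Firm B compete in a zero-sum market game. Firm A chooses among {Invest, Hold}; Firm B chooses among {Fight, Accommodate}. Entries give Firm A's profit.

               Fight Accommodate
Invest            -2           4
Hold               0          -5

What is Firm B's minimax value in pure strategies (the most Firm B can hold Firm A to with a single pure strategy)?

Column maxima: Fight → 0, Accommodate → 4.
The smallest of these is 0.

0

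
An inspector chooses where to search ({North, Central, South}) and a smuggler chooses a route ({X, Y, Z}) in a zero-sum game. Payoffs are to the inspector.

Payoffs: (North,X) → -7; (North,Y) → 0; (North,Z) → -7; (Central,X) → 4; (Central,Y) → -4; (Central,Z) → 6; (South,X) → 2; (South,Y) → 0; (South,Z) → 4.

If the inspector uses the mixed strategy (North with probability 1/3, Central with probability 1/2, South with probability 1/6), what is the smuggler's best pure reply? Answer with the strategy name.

Y

If the smuggler plays X, the inspector's expected payoff is (1/3)·(-7) + (1/2)·4 + (1/6)·2 = 0.
If the smuggler plays Y, the inspector's expected payoff is (1/3)·0 + (1/2)·(-4) + (1/6)·0 = -2.
If the smuggler plays Z, the inspector's expected payoff is (1/3)·(-7) + (1/2)·6 + (1/6)·4 = 4/3.
The smuggler minimizes the inspector's payoff; the smallest is -2, so the best response is Y.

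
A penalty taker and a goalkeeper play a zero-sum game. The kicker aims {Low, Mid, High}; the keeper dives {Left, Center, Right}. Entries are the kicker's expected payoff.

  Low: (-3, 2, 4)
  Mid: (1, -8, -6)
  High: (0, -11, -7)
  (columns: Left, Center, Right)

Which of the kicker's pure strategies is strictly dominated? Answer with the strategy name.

High

Mid gives a strictly higher payoff than High against every column: 1 > 0, -8 > -11, -6 > -7.
So High is strictly dominated and the kicker never plays it.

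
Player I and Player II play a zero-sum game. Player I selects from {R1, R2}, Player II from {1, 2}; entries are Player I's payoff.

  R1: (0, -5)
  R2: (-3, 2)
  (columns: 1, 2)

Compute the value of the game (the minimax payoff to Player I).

-3/2

Row minima: R1 → -5, R2 → -3; maximin = -3.
Column maxima: 1 → 0, 2 → 2; minimax = 0.
-3 ≠ 0, so there is no saddle point; optimal play is mixed.
Let Player I play R1 with probability p. Expected payoff against 1: 0p + (-3)(1−p) = 3p − 3; against 2: (-5)p + 2(1−p) = −7p + 2.
Setting these equal: 3p − 3 = −7p + 2 ⇒ 10p = 5 ⇒ p = 1/2, and the value is (3)·(1/2) − 3 = -3/2.
For Player II: with q = P(1), equating R1's and R2's payoffs gives 5q − 5 = −5q + 2 ⇒ q = 7/10.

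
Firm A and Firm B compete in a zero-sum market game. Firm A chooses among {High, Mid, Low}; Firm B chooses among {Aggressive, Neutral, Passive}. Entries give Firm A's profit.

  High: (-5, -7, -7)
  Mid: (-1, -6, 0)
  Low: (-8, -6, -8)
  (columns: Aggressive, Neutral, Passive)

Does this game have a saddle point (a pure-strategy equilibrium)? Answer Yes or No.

Row minima: High → -7, Mid → -6, Low → -8; maximin = -6.
Column maxima: Aggressive → -1, Neutral → -6, Passive → 0; minimax = -6.
maximin = minimax = -6, so a saddle point exists.

Yes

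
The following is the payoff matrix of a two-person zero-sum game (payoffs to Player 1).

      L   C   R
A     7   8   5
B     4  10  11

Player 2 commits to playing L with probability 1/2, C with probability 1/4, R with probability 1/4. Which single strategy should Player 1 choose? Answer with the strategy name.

B

Expected payoff of A: (1/2)·7 + (1/4)·8 + (1/4)·5 = 27/4.
Expected payoff of B: (1/2)·4 + (1/4)·10 + (1/4)·11 = 29/4.
The largest is 29/4, so Player 1's best response is B.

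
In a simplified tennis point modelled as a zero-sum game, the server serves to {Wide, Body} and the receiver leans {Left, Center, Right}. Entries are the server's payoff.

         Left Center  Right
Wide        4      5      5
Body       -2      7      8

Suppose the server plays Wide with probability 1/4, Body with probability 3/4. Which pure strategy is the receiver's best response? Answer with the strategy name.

If the receiver plays Left, the server's expected payoff is (1/4)·4 + (3/4)·(-2) = -1/2.
If the receiver plays Center, the server's expected payoff is (1/4)·5 + (3/4)·7 = 13/2.
If the receiver plays Right, the server's expected payoff is (1/4)·5 + (3/4)·8 = 29/4.
The receiver minimizes the server's payoff; the smallest is -1/2, so the best response is Left.

Left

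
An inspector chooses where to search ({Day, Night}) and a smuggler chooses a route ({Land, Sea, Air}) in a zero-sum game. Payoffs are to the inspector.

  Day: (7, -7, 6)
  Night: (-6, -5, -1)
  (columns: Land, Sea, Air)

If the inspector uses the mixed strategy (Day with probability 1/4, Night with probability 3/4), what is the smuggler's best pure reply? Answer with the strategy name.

Sea

If the smuggler plays Land, the inspector's expected payoff is (1/4)·7 + (3/4)·(-6) = -11/4.
If the smuggler plays Sea, the inspector's expected payoff is (1/4)·(-7) + (3/4)·(-5) = -11/2.
If the smuggler plays Air, the inspector's expected payoff is (1/4)·6 + (3/4)·(-1) = 3/4.
The smuggler minimizes the inspector's payoff; the smallest is -11/2, so the best response is Sea.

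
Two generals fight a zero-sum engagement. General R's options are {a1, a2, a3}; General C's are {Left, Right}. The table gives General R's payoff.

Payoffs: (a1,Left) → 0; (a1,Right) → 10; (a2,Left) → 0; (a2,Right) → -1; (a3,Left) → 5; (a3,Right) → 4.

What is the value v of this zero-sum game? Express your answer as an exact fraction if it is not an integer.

Row minima: a1 → 0, a2 → -1, a3 → 4; maximin = 4.
Column maxima: Left → 5, Right → 10; minimax = 5.
4 ≠ 5, so there is no saddle point; optimal play is mixed.
a2 is strictly dominated by a3, so General R never plays it.
On the remaining 2×2 (a1, a3 vs Left, Right):
Let General R play a1 with probability p. Expected payoff against Left: 0p + 5(1−p) = −5p + 5; against Right: 10p + 4(1−p) = 6p + 4.
Setting these equal: −5p + 5 = 6p + 4 ⇒ −11p = -1 ⇒ p = 1/11, and the value is (-5)·(1/11) + 5 = 50/11.
For General C: with q = P(Left), equating a1's and a3's payoffs gives −10q + 10 = q + 4 ⇒ q = 6/11.

50/11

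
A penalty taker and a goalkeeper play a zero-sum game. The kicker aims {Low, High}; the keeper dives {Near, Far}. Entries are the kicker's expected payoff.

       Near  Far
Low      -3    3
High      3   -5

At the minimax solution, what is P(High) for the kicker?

3/7

Row minima: Low → -3, High → -5; maximin = -3.
Column maxima: Near → 3, Far → 3; minimax = 3.
-3 ≠ 3, so there is no saddle point; optimal play is mixed.
Let the kicker play Low with probability p. Expected payoff against Near: (-3)p + 3(1−p) = −6p + 3; against Far: 3p + (-5)(1−p) = 8p − 5.
Setting these equal: −6p + 3 = 8p − 5 ⇒ −14p = -8 ⇒ p = 4/7, and the value is (-6)·(4/7) + 3 = -3/7.
For the keeper: with q = P(Near), equating Low's and High's payoffs gives −6q + 3 = 8q − 5 ⇒ q = 4/7.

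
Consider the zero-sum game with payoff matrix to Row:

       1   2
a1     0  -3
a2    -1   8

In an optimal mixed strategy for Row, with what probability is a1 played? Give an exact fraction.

3/4

Row minima: a1 → -3, a2 → -1; maximin = -1.
Column maxima: 1 → 0, 2 → 8; minimax = 0.
-1 ≠ 0, so there is no saddle point; optimal play is mixed.
Let Row play a1 with probability p. Expected payoff against 1: 0p + (-1)(1−p) = p − 1; against 2: (-3)p + 8(1−p) = −11p + 8.
Setting these equal: p − 1 = −11p + 8 ⇒ 12p = 9 ⇒ p = 3/4, and the value is (1)·(3/4) − 1 = -1/4.
For Column: with q = P(1), equating a1's and a2's payoffs gives 3q − 3 = −9q + 8 ⇒ q = 11/12.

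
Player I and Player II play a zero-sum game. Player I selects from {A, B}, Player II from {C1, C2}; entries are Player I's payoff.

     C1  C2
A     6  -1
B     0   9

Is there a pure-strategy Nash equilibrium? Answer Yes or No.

No

Row minima: A → -1, B → 0; maximin = 0.
Column maxima: C1 → 6, C2 → 9; minimax = 6.
0 ≠ 6, so no pure-strategy equilibrium exists.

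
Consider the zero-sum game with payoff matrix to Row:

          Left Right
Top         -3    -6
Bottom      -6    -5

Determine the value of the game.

-21/4

Row minima: Top → -6, Bottom → -6; maximin = -6.
Column maxima: Left → -3, Right → -5; minimax = -5.
-6 ≠ -5, so there is no saddle point; optimal play is mixed.
Let Row play Top with probability p. Expected payoff against Left: (-3)p + (-6)(1−p) = 3p − 6; against Right: (-6)p + (-5)(1−p) = −p − 5.
Setting these equal: 3p − 6 = −p − 5 ⇒ 4p = 1 ⇒ p = 1/4, and the value is (3)·(1/4) − 6 = -21/4.
For Column: with q = P(Left), equating Top's and Bottom's payoffs gives 3q − 6 = −q − 5 ⇒ q = 1/4.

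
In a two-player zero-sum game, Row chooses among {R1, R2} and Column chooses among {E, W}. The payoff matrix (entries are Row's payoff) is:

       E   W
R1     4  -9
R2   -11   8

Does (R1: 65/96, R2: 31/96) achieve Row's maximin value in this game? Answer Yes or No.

No

Against E this mix gives (65/96)·4 + (31/96)·(-11) = -27/32.
Against W this mix gives (65/96)·(-9) + (31/96)·8 = -337/96.
Column will play W, holding Row to -337/96. Shifting weight toward the row that does better against W would raise this floor (the equalizing mix achieves -67/32 against both W and E), so the proposed strategy is not optimal.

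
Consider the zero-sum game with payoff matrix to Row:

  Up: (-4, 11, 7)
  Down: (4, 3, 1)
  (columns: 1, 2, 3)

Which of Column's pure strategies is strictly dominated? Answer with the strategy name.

2

3 holds Row's payoff strictly below 2 in every row: 7 < 11, 1 < 3.
So 2 is strictly dominated for Column.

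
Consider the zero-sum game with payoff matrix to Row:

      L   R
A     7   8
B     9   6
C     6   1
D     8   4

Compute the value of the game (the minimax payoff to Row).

Row minima: A → 7, B → 6, C → 1, D → 4; maximin = 7.
Column maxima: L → 9, R → 8; minimax = 8.
7 ≠ 8, so there is no saddle point; optimal play is mixed.
C is strictly dominated by A, so Row never plays it.
D is strictly dominated by B, so Row never plays it.
On the remaining 2×2 (A, B vs L, R):
Let Row play A with probability p. Expected payoff against L: 7p + 9(1−p) = −2p + 9; against R: 8p + 6(1−p) = 2p + 6.
Setting these equal: −2p + 9 = 2p + 6 ⇒ −4p = -3 ⇒ p = 3/4, and the value is (-2)·(3/4) + 9 = 15/2.
For Column: with q = P(L), equating A's and B's payoffs gives −q + 8 = 3q + 6 ⇒ q = 1/2.

15/2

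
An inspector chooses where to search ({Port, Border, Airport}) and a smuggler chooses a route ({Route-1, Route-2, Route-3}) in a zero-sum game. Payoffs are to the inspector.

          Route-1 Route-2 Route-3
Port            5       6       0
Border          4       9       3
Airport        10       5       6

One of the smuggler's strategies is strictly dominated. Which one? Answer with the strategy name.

Route-3 holds the inspector's payoff strictly below Route-1 in every row: 0 < 5, 3 < 4, 6 < 10.
So Route-1 is strictly dominated for the smuggler.

Route-1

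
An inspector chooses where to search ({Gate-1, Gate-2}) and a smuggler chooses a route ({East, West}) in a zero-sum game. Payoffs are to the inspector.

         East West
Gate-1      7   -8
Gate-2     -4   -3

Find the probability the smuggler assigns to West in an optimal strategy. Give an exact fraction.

11/16

Row minima: Gate-1 → -8, Gate-2 → -4; maximin = -4.
Column maxima: East → 7, West → -3; minimax = -3.
-4 ≠ -3, so there is no saddle point; optimal play is mixed.
Let the inspector play Gate-1 with probability p. Expected payoff against East: 7p + (-4)(1−p) = 11p − 4; against West: (-8)p + (-3)(1−p) = −5p − 3.
Setting these equal: 11p − 4 = −5p − 3 ⇒ 16p = 1 ⇒ p = 1/16, and the value is (11)·(1/16) − 4 = -53/16.
For the smuggler: with q = P(East), equating Gate-1's and Gate-2's payoffs gives 15q − 8 = −q − 3 ⇒ q = 5/16.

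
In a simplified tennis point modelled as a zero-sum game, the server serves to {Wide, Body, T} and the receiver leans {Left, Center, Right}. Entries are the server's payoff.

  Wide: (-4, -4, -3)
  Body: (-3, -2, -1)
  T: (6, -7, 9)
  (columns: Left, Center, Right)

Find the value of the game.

-33/14

Row minima: Wide → -4, Body → -3, T → -7; maximin = -3.
Column maxima: Left → 6, Center → -2, Right → 9; minimax = -2.
-3 ≠ -2, so there is no saddle point; optimal play is mixed.
Wide is strictly dominated by Body, so the server never plays it.
Right is strictly dominated by Left (it gives the server strictly more in every row), so the receiver never plays it.
On the remaining 2×2 (Body, T vs Left, Center):
Let the server play Body with probability p. Expected payoff against Left: (-3)p + 6(1−p) = −9p + 6; against Center: (-2)p + (-7)(1−p) = 5p − 7.
Setting these equal: −9p + 6 = 5p − 7 ⇒ −14p = -13 ⇒ p = 13/14, and the value is (-9)·(13/14) + 6 = -33/14.
For the receiver: with q = P(Left), equating Body's and T's payoffs gives −q − 2 = 13q − 7 ⇒ q = 5/14.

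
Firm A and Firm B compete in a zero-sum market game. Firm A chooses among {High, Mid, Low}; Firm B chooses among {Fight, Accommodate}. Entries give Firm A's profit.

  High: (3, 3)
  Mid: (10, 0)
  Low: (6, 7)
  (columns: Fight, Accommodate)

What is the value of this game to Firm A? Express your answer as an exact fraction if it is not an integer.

70/11

Row minima: High → 3, Mid → 0, Low → 6; maximin = 6.
Column maxima: Fight → 10, Accommodate → 7; minimax = 7.
6 ≠ 7, so there is no saddle point; optimal play is mixed.
High is strictly dominated by Low, so Firm A never plays it.
On the remaining 2×2 (Mid, Low vs Fight, Accommodate):
Let Firm A play Mid with probability p. Expected payoff against Fight: 10p + 6(1−p) = 4p + 6; against Accommodate: 0p + 7(1−p) = −7p + 7.
Setting these equal: 4p + 6 = −7p + 7 ⇒ 11p = 1 ⇒ p = 1/11, and the value is (4)·(1/11) + 6 = 70/11.
For Firm B: with q = P(Fight), equating Mid's and Low's payoffs gives 10q = −q + 7 ⇒ q = 7/11.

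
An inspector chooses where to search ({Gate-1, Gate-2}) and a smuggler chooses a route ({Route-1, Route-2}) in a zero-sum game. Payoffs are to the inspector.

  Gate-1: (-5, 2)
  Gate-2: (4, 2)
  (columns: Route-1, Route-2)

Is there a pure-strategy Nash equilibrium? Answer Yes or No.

Row minima: Gate-1 → -5, Gate-2 → 2; maximin = 2.
Column maxima: Route-1 → 4, Route-2 → 2; minimax = 2.
maximin = minimax = 2, so a saddle point exists.

Yes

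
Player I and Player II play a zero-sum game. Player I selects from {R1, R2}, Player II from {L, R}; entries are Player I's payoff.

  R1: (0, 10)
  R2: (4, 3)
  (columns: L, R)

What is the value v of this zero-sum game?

40/11

Row minima: R1 → 0, R2 → 3; maximin = 3.
Column maxima: L → 4, R → 10; minimax = 4.
3 ≠ 4, so there is no saddle point; optimal play is mixed.
Let Player I play R1 with probability p. Expected payoff against L: 0p + 4(1−p) = −4p + 4; against R: 10p + 3(1−p) = 7p + 3.
Setting these equal: −4p + 4 = 7p + 3 ⇒ −11p = -1 ⇒ p = 1/11, and the value is (-4)·(1/11) + 4 = 40/11.
For Player II: with q = P(L), equating R1's and R2's payoffs gives −10q + 10 = q + 3 ⇒ q = 7/11.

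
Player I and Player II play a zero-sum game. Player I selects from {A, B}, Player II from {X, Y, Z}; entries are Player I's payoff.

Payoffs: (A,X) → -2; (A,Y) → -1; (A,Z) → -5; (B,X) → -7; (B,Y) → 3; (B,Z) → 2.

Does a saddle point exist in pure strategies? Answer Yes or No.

Row minima: A → -5, B → -7; maximin = -5.
Column maxima: X → -2, Y → 3, Z → 2; minimax = -2.
-5 ≠ -2, so no pure-strategy equilibrium exists.

No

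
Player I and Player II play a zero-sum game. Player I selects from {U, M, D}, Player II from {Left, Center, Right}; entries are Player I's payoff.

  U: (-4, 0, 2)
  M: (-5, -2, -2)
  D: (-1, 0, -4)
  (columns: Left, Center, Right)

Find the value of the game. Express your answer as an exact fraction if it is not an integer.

-2

Row minima: U → -4, M → -5, D → -4; maximin = -4.
Column maxima: Left → -1, Center → 0, Right → 2; minimax = -1.
-4 ≠ -1, so there is no saddle point; optimal play is mixed.
M is strictly dominated by U, so Player I never plays it.
Center is strictly dominated by Left (it gives Player I strictly more in every row), so Player II never plays it.
On the remaining 2×2 (U, D vs Left, Right):
Let Player I play U with probability p. Expected payoff against Left: (-4)p + (-1)(1−p) = −3p − 1; against Right: 2p + (-4)(1−p) = 6p − 4.
Setting these equal: −3p − 1 = 6p − 4 ⇒ −9p = -3 ⇒ p = 1/3, and the value is (-3)·(1/3) − 1 = -2.
For Player II: with q = P(Left), equating U's and D's payoffs gives −6q + 2 = 3q − 4 ⇒ q = 2/3.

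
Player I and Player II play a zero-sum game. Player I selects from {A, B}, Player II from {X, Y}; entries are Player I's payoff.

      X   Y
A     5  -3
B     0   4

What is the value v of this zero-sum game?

Row minima: A → -3, B → 0; maximin = 0.
Column maxima: X → 5, Y → 4; minimax = 4.
0 ≠ 4, so there is no saddle point; optimal play is mixed.
Let Player I play A with probability p. Expected payoff against X: 5p + 0(1−p) = 5p; against Y: (-3)p + 4(1−p) = −7p + 4.
Setting these equal: 5p = −7p + 4 ⇒ 12p = 4 ⇒ p = 1/3, and the value is (5)·(1/3) = 5/3.
For Player II: with q = P(X), equating A's and B's payoffs gives 8q − 3 = −4q + 4 ⇒ q = 7/12.

5/3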